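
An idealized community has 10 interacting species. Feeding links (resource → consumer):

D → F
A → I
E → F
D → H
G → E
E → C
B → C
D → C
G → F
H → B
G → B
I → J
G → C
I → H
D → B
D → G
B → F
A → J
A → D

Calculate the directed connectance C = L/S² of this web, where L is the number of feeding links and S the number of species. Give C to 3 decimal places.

The web has S = 10 species and L = 19 feeding links.
C = L / S² = 19 / 100 = 0.1900 ≈ 0.190.

C = 0.190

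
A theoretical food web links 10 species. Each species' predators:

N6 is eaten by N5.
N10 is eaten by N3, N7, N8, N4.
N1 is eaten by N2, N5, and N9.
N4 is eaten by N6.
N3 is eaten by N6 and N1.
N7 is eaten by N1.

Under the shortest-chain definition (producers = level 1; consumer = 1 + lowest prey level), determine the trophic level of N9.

Trophic level 4

N10 is a producer → level 1.
N3 eats N10 → level 2.
N1 eats N3 → level 3.
N9 eats N1 → level 4.
No prey of N9 is below level 3, so 4 is the minimum.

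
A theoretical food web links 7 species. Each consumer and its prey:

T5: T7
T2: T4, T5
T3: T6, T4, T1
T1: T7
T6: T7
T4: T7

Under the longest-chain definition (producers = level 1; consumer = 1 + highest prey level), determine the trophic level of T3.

T7 is a producer → level 1.
T6 eats T7 → level 2.
T3 eats T6 (level 2); other prey at levels: T4 2, T1 2 → level 3.

Trophic level 3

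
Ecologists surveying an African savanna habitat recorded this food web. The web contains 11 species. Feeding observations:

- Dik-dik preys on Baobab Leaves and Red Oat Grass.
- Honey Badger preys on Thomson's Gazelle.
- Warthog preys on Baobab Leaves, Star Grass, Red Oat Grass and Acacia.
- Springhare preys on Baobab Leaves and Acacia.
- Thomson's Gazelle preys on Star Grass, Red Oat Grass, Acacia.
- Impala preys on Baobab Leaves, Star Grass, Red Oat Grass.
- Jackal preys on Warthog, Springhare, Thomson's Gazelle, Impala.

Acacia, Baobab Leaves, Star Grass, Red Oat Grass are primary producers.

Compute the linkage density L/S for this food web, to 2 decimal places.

L/S = 1.73

There are L = 19 links among S = 11 species.
L/S = 19/11 = 1.7273 ≈ 1.73.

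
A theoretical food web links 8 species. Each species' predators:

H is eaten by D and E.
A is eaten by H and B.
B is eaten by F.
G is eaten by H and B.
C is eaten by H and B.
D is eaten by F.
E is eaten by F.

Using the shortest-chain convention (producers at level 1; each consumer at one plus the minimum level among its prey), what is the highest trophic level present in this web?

Producers (level 1): G, C, A.
Following each consumer down to its lowest-level prey: G → H → E (levels 1 through 3).
All prey of E (H 2) are at level 2 or above, so E is at level 1 + 2 = 3.
Every consumer has at least one prey at level 2 or below, so none exceeds level 3.

3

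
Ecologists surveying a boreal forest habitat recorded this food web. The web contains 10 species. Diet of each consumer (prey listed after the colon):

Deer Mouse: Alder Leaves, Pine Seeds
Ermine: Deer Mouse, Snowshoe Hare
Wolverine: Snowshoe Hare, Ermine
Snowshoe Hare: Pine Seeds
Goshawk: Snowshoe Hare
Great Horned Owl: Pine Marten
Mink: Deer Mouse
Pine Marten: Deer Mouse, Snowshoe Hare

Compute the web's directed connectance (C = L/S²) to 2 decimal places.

C = 0.12

The web has S = 10 species and L = 12 feeding links.
C = L / S² = 12 / 100 = 0.1200 ≈ 0.12.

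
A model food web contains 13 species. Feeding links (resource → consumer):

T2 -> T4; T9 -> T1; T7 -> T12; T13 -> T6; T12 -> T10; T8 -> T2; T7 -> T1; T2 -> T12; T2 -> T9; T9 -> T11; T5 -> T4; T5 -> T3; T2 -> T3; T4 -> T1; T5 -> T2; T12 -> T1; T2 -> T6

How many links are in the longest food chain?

One longest chain: T8 → T2 → T12 → T10.
It has 4 species and 3 links.

3 links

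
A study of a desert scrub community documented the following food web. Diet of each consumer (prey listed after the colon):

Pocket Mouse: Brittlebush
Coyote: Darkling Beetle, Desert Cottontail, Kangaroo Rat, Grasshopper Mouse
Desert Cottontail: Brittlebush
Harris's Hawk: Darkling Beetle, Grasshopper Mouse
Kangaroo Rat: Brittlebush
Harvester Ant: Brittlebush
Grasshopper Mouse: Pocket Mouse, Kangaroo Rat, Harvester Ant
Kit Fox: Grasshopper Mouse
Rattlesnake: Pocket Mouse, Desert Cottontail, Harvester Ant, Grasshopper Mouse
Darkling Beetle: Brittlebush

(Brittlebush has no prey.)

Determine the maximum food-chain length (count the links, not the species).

3 links

One longest chain: Brittlebush → Pocket Mouse → Grasshopper Mouse → Kit Fox.
It has 4 species and 3 links.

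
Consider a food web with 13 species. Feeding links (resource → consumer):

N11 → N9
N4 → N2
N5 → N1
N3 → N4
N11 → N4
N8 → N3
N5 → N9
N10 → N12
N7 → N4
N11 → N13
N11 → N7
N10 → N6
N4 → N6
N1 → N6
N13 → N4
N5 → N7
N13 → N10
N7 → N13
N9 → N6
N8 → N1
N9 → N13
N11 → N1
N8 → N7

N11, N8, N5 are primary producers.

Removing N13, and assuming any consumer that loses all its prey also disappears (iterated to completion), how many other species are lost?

2

Remove N13.
Round 1: N10 (all prey gone) → extinct.
Round 2: N12 (all prey gone) → extinct.
No further losses. Total secondary extinctions: 2.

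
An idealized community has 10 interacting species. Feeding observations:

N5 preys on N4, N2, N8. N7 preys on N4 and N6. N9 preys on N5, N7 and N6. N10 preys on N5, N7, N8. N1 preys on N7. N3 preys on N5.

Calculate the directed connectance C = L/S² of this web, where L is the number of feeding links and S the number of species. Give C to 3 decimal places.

The web has S = 10 species and L = 13 feeding links.
C = L / S² = 13 / 100 = 0.1300 ≈ 0.130.

C = 0.130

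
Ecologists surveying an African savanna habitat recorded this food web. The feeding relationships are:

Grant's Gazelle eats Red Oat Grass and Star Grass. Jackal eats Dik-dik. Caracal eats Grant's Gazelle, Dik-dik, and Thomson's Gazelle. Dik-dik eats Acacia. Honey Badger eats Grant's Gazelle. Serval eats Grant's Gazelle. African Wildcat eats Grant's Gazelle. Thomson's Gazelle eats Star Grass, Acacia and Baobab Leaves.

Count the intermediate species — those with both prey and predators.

Intermediate species (has both prey and predators): Grant's Gazelle, Dik-dik, Thomson's Gazelle.
Count: 3.

3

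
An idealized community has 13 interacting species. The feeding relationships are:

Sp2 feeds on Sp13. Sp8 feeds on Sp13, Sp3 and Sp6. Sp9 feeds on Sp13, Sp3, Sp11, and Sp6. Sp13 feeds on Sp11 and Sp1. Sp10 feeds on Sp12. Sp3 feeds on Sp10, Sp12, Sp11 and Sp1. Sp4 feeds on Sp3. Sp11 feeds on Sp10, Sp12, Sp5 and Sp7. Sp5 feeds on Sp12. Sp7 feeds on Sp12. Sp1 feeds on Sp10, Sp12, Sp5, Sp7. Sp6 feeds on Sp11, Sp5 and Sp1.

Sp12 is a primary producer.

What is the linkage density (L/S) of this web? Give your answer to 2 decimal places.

L/S = 2.23

There are L = 29 links among S = 13 species.
L/S = 29/13 = 2.2308 ≈ 2.23.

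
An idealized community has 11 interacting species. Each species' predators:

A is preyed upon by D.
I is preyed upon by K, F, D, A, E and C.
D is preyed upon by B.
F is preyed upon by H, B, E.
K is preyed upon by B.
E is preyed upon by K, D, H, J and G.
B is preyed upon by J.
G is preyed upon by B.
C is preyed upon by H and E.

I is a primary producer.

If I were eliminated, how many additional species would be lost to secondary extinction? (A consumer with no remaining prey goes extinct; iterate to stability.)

10

Remove I.
Round 1: C (all prey gone), F (all prey gone), A (all prey gone) → extinct.
Round 2: E (all prey gone) → extinct.
Round 3: H (all prey gone), K (all prey gone), G (all prey gone), D (all prey gone) → extinct.
Round 4: B (all prey gone) → extinct.
Round 5: J (all prey gone) → extinct.
No further losses. Total secondary extinctions: 10.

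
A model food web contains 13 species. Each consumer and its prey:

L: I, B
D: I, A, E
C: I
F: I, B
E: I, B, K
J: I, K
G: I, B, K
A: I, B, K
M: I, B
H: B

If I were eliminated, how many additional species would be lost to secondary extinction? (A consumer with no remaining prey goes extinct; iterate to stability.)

1

Remove I.
Round 1: C (all prey gone) → extinct.
No further losses. Total secondary extinctions: 1.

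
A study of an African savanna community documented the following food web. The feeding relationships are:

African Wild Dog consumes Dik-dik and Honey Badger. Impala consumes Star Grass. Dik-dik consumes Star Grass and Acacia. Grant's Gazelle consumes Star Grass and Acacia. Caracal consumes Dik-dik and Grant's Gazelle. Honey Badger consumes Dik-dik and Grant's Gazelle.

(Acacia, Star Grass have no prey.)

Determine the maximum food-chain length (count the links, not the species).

One longest chain: Acacia → Dik-dik → Honey Badger → African Wild Dog.
It has 4 species and 3 links.

3 links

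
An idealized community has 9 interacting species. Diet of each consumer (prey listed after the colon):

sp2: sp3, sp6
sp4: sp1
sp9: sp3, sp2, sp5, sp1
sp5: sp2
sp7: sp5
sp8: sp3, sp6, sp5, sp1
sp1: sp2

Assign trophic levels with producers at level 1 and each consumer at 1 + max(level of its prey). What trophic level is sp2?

Trophic level 2

sp3 is a producer → level 1.
sp2 eats sp3 (level 1); other prey at levels: sp6 1 → level 2.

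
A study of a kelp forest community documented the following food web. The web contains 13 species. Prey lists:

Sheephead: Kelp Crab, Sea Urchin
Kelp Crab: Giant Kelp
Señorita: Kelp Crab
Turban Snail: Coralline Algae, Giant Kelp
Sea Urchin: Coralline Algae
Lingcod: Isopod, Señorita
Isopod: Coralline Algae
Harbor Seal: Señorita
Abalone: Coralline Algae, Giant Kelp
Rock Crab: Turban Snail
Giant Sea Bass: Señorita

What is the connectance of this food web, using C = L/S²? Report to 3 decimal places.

C = 0.089

The web has S = 13 species and L = 15 feeding links.
C = L / S² = 15 / 169 = 0.0888 ≈ 0.089.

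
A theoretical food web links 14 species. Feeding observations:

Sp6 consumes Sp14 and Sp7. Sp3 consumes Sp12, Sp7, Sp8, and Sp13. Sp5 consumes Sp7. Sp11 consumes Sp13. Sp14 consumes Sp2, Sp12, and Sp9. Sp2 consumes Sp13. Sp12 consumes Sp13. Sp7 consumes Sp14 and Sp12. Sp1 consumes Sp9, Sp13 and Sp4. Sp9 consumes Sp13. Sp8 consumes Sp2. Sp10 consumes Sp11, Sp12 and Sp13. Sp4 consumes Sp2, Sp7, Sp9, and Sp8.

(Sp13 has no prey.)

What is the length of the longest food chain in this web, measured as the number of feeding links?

One longest chain: Sp13 → Sp12 → Sp14 → Sp7 → Sp4 → Sp1.
It has 6 species and 5 links.

5 links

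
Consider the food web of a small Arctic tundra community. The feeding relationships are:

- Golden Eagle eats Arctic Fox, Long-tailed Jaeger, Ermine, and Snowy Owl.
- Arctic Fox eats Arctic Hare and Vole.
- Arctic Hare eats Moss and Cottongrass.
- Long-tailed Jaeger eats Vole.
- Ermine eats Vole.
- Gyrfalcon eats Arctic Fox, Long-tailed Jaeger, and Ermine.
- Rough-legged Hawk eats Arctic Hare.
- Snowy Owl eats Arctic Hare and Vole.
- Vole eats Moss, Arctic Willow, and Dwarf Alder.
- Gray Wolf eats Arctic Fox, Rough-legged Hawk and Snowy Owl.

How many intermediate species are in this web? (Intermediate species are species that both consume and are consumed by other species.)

7

Intermediate species (has both prey and predators): Vole, Arctic Hare, Rough-legged Hawk, Long-tailed Jaeger, Ermine, Snowy Owl, Arctic Fox.
Count: 7.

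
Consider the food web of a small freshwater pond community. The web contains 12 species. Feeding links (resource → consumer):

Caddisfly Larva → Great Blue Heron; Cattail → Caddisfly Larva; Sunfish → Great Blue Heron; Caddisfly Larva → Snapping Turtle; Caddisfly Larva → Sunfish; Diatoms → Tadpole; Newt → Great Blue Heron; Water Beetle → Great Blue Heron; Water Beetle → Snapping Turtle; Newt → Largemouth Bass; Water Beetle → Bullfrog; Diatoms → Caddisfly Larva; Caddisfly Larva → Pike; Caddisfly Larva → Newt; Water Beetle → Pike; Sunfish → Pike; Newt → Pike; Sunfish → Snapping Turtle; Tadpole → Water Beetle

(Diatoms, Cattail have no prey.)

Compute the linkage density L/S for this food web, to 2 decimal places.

There are L = 19 links among S = 12 species.
L/S = 19/12 = 1.5833 ≈ 1.58.

L/S = 1.58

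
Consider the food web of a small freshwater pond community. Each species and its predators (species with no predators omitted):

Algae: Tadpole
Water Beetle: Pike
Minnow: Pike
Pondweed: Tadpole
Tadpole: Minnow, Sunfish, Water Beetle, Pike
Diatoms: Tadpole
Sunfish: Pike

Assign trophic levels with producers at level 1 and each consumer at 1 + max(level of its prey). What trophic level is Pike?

Trophic level 4

Algae is a producer → level 1.
Tadpole eats Algae (level 1); other prey at levels: Pondweed 1, Diatoms 1 → level 2.
Minnow eats Tadpole → level 3.
Pike eats Minnow (level 3); other prey at levels: Tadpole 2, Sunfish 3, Water Beetle 3 → level 4.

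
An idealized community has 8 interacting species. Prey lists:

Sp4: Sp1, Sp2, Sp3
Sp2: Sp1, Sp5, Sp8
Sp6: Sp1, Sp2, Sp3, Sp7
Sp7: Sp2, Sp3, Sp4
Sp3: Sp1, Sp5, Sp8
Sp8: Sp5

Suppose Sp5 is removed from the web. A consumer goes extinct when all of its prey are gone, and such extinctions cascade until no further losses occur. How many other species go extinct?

1

Remove Sp5.
Round 1: Sp8 (all prey gone) → extinct.
No further losses. Total secondary extinctions: 1.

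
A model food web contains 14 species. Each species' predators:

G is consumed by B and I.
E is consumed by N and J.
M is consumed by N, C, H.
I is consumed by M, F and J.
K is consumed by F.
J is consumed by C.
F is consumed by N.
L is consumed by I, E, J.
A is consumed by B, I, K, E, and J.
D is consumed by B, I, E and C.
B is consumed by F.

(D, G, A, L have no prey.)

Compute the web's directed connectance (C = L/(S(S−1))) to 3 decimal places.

C = 0.143

The web has S = 14 species and L = 26 feeding links.
C = L / (S(S−1)) = 26 / 182 = 0.1429 ≈ 0.143.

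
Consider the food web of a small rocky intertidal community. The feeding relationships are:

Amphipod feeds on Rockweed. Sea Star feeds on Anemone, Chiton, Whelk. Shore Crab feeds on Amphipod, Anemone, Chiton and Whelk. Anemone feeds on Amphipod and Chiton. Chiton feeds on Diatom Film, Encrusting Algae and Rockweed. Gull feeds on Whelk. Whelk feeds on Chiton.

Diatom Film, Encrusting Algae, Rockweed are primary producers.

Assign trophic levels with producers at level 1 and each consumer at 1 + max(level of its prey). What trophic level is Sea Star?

Diatom Film is a producer → level 1.
Chiton eats Diatom Film (level 1); other prey at levels: Encrusting Algae 1, Rockweed 1 → level 2.
Whelk eats Chiton → level 3.
Sea Star eats Whelk (level 3); other prey at levels: Chiton 2, Anemone 3 → level 4.

Trophic level 4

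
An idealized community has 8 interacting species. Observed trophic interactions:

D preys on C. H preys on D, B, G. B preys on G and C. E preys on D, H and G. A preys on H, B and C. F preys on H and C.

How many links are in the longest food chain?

3 links

One longest chain: C → B → H → F.
It has 4 species and 3 links.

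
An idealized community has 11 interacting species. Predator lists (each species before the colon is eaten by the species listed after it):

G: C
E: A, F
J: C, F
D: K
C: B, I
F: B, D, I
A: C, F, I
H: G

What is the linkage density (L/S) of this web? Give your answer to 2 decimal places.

L/S = 1.36

There are L = 15 links among S = 11 species.
L/S = 15/11 = 1.3636 ≈ 1.36.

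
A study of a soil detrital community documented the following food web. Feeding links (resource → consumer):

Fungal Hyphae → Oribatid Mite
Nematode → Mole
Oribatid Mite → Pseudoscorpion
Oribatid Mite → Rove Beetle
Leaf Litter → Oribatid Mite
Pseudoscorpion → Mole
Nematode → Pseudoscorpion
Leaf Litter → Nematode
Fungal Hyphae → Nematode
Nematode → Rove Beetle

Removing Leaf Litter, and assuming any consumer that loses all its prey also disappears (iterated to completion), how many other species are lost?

0

Remove Leaf Litter.
Every predator of it retains at least one other prey: Nematode still has Fungal Hyphae; Oribatid Mite still has Fungal Hyphae.
No consumer loses all prey, so no secondary extinctions occur.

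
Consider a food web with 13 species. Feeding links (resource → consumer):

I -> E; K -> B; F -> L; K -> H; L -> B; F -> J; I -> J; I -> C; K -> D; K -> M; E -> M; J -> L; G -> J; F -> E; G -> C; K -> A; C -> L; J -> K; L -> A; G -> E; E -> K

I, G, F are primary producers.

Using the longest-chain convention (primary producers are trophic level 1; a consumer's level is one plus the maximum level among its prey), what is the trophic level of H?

Trophic level 4

I is a producer → level 1.
E eats I (level 1); other prey at levels: G 1, F 1 → level 2.
K eats E (level 2); other prey at levels: J 2 → level 3.
H eats K → level 4.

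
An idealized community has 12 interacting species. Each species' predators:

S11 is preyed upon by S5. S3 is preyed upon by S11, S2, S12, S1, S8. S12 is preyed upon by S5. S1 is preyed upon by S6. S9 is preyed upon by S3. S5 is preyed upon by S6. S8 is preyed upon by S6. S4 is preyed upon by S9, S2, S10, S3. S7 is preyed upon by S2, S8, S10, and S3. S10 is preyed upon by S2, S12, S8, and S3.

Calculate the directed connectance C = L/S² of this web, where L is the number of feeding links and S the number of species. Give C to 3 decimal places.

C = 0.160

The web has S = 12 species and L = 23 feeding links.
C = L / S² = 23 / 144 = 0.1597 ≈ 0.160.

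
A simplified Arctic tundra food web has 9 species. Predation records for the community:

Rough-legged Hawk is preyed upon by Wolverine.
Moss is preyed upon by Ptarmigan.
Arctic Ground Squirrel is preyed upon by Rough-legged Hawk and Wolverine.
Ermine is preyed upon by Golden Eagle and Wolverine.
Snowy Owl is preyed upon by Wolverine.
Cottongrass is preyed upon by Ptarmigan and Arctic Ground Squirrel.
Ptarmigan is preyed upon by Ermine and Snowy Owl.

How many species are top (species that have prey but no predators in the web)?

Top species (has prey, but nothing eats it): Wolverine, Golden Eagle.
Count: 2.

2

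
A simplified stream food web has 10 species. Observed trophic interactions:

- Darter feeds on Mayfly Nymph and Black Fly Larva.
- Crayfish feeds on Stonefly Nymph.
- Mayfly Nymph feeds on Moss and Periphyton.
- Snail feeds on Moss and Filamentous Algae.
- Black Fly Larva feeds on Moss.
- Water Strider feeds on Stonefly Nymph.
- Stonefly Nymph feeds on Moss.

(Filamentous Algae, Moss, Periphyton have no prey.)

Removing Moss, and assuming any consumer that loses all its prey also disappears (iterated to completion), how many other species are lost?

Remove Moss.
Round 1: Black Fly Larva (all prey gone), Stonefly Nymph (all prey gone) → extinct.
Round 2: Water Strider (all prey gone), Crayfish (all prey gone) → extinct.
No further losses. Total secondary extinctions: 4.

4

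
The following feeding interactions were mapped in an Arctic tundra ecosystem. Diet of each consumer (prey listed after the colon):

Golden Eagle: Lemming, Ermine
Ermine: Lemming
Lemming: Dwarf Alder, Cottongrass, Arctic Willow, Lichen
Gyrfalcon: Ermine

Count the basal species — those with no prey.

4

Basal species (no prey listed): Dwarf Alder, Cottongrass, Arctic Willow, Lichen.
Count: 4.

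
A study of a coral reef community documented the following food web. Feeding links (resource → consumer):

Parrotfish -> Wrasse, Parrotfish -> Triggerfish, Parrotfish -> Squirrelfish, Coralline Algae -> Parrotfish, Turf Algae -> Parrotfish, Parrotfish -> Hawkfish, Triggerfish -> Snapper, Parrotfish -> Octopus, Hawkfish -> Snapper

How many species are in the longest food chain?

One longest chain: Turf Algae → Parrotfish → Hawkfish → Snapper.
It has 4 species and 3 links.

4 species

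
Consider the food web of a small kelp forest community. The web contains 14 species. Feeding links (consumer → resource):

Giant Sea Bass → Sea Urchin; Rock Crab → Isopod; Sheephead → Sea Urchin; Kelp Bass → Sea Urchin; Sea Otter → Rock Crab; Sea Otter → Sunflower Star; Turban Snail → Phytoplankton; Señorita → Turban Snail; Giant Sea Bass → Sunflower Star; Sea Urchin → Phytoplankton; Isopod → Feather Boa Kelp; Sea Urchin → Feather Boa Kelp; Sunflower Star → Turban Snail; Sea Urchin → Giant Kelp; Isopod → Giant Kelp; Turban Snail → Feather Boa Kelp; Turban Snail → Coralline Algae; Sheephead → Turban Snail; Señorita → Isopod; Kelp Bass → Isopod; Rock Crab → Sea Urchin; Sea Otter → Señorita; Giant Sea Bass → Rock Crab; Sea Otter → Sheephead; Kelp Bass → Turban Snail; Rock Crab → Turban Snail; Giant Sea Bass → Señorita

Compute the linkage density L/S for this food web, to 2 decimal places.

There are L = 27 links among S = 14 species.
L/S = 27/14 = 1.9286 ≈ 1.93.

L/S = 1.93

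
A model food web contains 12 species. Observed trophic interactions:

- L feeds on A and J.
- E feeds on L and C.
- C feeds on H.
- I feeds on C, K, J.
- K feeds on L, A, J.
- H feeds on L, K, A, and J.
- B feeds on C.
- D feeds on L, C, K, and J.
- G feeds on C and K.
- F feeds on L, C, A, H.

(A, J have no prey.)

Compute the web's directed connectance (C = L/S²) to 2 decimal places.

C = 0.18

The web has S = 12 species and L = 26 feeding links.
C = L / S² = 26 / 144 = 0.1806 ≈ 0.18.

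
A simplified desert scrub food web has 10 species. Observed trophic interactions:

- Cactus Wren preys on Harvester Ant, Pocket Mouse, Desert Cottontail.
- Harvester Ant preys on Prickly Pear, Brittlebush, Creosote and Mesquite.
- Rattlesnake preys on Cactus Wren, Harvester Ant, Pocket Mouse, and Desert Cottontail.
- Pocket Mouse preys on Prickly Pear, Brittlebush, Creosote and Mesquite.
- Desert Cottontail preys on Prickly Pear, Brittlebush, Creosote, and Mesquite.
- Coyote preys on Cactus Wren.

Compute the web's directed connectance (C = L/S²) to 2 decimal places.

C = 0.20

The web has S = 10 species and L = 20 feeding links.
C = L / S² = 20 / 100 = 0.2000 ≈ 0.20.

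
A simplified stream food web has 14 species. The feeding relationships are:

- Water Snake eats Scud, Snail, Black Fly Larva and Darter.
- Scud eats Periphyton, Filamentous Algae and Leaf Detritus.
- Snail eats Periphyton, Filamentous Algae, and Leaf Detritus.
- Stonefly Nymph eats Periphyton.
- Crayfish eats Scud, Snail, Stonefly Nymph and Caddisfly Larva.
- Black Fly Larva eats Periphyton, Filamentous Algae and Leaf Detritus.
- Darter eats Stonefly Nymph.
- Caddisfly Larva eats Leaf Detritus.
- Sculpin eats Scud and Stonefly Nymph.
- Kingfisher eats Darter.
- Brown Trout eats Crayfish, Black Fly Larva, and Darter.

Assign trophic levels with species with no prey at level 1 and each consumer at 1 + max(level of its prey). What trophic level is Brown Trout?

Leaf Detritus has no prey (basal) → level 1.
Caddisfly Larva eats Leaf Detritus → level 2.
Crayfish eats Caddisfly Larva (level 2); other prey at levels: Stonefly Nymph 2, Scud 2, Snail 2 → level 3.
Brown Trout eats Crayfish (level 3); other prey at levels: Black Fly Larva 2, Darter 3 → level 4.

Trophic level 4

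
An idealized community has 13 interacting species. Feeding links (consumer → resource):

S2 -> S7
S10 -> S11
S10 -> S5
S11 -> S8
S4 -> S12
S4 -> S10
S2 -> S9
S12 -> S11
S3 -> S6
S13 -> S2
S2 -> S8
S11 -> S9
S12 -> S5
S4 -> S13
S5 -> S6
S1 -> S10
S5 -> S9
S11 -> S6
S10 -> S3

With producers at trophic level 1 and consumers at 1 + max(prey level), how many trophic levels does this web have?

Producers (level 1): S7, S9, S8, S6.
S9 → S11 → S10 → S1 gives S1 level 4.
No species has a prey at level 4, so no species reaches level 5.

4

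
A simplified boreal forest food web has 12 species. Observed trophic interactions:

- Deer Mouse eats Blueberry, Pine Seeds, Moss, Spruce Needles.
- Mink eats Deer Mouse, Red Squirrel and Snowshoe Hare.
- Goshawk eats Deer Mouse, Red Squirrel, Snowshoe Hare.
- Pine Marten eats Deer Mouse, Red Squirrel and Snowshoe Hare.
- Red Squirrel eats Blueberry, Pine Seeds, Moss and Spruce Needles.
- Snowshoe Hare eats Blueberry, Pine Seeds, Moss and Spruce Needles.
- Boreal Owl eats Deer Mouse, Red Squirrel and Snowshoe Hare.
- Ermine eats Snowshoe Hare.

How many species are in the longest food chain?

3 species

One longest chain: Pine Seeds → Red Squirrel → Pine Marten.
It has 3 species and 2 links.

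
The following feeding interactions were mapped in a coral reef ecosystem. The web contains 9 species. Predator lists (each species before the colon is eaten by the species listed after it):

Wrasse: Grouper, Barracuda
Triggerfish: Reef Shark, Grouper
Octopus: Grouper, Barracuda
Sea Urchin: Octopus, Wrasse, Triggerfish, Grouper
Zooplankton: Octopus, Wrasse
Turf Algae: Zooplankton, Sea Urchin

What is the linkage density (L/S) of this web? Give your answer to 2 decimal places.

L/S = 1.56

There are L = 14 links among S = 9 species.
L/S = 14/9 = 1.5556 ≈ 1.56.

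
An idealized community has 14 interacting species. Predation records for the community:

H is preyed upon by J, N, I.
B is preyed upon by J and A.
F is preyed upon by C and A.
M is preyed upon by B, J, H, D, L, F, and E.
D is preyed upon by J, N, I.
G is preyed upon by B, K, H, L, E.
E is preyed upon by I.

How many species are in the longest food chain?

One longest chain: G → B → J.
It has 3 species and 2 links.

3 species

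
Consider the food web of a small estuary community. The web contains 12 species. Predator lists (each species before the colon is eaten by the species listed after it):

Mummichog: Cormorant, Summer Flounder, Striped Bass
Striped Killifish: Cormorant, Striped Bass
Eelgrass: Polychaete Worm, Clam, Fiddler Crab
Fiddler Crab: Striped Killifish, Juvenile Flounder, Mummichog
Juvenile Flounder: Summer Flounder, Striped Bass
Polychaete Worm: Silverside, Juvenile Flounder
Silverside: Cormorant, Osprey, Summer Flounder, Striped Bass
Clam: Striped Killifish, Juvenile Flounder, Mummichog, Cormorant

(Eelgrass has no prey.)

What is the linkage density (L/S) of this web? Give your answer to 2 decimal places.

There are L = 23 links among S = 12 species.
L/S = 23/12 = 1.9167 ≈ 1.92.

L/S = 1.92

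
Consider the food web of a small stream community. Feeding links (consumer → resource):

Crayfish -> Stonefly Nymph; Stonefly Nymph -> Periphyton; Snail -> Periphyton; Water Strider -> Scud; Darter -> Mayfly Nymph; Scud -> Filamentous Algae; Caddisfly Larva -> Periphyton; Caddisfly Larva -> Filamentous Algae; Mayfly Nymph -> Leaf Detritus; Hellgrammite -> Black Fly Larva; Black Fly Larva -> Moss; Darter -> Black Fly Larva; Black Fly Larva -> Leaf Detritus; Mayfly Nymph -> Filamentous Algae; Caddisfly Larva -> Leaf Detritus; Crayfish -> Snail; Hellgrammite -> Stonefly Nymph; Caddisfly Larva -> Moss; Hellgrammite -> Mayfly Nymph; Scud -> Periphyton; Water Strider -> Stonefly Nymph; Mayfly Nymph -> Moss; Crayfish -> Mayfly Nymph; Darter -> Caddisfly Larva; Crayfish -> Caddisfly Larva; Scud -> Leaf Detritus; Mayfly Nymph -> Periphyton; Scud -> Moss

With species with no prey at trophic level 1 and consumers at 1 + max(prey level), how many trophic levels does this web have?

3

Basal resources (level 1): Moss, Periphyton, Leaf Detritus, Filamentous Algae.
Moss → Mayfly Nymph → Crayfish gives Crayfish level 3.
No species has a prey at level 3, so no species reaches level 4.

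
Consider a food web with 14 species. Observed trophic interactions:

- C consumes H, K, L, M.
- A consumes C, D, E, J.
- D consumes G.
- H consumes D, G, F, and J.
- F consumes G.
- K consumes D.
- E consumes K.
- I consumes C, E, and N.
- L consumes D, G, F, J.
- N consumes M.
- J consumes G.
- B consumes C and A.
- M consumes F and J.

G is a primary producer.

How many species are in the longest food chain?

6 species

One longest chain: G → D → K → E → A → B.
It has 6 species and 5 links.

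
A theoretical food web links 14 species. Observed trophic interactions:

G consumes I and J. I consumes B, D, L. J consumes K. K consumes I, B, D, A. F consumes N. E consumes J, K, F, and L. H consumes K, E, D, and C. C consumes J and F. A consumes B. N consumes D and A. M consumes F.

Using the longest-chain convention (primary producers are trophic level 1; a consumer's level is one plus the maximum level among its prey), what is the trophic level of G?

B is a producer → level 1.
A eats B → level 2.
K eats A (level 2); other prey at levels: D 1, B 1, I 2 → level 3.
J eats K → level 4.
G eats J (level 4); other prey at levels: I 2 → level 5.

Trophic level 5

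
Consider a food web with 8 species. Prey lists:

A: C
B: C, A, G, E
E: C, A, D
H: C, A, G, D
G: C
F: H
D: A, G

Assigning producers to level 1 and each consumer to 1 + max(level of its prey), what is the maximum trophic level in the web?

5

Producers (level 1): C.
C → A → D → E → B gives B level 5.
No species has a prey at level 5, so no species reaches level 6.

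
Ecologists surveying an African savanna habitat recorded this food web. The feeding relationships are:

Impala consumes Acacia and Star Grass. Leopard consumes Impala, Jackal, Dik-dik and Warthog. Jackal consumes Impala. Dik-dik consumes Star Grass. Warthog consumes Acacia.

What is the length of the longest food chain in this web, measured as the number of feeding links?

One longest chain: Acacia → Impala → Jackal → Leopard.
It has 4 species and 3 links.

3 links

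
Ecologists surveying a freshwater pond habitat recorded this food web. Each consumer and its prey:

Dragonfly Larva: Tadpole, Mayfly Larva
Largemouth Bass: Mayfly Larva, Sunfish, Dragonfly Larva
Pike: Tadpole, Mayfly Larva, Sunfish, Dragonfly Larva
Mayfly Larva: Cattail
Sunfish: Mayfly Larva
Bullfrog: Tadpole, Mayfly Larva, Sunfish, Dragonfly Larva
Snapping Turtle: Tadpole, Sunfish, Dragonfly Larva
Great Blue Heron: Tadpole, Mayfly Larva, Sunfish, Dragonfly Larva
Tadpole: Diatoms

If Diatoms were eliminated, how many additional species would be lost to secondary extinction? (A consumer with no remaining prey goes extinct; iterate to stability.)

Remove Diatoms.
Round 1: Tadpole (all prey gone) → extinct.
No further losses. Total secondary extinctions: 1.

1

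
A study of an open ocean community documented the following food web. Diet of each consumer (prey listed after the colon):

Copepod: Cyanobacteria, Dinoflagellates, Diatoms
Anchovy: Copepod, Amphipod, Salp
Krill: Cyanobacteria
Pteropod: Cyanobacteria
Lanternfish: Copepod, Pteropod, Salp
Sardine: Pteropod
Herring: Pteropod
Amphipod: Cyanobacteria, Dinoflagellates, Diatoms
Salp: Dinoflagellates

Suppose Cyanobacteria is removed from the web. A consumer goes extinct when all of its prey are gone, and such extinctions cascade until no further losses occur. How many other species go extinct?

4

Remove Cyanobacteria.
Round 1: Krill (all prey gone), Pteropod (all prey gone) → extinct.
Round 2: Herring (all prey gone), Sardine (all prey gone) → extinct.
No further losses. Total secondary extinctions: 4.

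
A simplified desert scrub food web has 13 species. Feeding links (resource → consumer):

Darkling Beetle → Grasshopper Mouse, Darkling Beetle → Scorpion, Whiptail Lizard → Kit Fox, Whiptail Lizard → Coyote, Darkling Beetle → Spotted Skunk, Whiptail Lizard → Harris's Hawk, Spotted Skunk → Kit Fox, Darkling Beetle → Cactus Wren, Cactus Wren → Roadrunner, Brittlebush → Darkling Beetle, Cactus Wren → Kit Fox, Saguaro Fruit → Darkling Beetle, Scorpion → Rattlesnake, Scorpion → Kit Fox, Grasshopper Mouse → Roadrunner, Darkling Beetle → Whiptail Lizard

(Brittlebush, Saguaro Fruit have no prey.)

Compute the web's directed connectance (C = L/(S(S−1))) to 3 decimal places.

The web has S = 13 species and L = 16 feeding links.
C = L / (S(S−1)) = 16 / 156 = 0.1026 ≈ 0.103.

C = 0.103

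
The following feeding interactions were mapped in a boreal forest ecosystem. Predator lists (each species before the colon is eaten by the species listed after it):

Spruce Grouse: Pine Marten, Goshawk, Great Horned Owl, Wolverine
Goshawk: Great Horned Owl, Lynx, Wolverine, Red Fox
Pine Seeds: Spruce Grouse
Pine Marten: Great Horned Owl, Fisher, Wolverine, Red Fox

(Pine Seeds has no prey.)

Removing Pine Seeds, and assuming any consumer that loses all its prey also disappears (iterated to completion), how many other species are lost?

8

Remove Pine Seeds.
Round 1: Spruce Grouse (all prey gone) → extinct.
Round 2: Pine Marten (all prey gone), Goshawk (all prey gone) → extinct.
Round 3: Great Horned Owl (all prey gone), Fisher (all prey gone), Lynx (all prey gone), Wolverine (all prey gone), Red Fox (all prey gone) → extinct.
No further losses. Total secondary extinctions: 8.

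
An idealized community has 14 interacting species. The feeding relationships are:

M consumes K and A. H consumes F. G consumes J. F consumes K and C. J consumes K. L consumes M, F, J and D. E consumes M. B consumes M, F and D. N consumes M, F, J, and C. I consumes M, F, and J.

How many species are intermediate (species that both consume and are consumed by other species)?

3

Intermediate species (has both prey and predators): M, F, J.
Count: 3.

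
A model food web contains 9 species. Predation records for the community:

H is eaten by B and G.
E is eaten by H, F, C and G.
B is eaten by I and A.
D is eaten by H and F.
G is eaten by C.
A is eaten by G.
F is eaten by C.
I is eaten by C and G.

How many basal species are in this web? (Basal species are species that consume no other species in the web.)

2

Basal species (no prey listed): D, E.
Count: 2.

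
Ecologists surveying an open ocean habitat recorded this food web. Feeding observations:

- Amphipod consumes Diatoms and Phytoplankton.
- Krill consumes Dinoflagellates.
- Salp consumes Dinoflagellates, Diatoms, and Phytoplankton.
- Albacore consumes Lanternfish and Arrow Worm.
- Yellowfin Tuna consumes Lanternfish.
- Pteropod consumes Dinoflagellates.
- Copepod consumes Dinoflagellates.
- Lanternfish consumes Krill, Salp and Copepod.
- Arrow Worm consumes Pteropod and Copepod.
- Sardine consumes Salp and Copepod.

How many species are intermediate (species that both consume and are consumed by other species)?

Intermediate species (has both prey and predators): Krill, Salp, Copepod, Pteropod, Lanternfish, Arrow Worm.
Count: 6.

6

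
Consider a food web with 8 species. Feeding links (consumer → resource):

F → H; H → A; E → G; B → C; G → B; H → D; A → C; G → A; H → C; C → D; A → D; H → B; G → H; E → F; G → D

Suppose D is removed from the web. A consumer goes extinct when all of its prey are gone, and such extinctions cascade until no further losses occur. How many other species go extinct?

Remove D.
Round 1: C (all prey gone) → extinct.
Round 2: B (all prey gone), A (all prey gone) → extinct.
Round 3: H (all prey gone) → extinct.
Round 4: F (all prey gone), G (all prey gone) → extinct.
Round 5: E (all prey gone) → extinct.
No further losses. Total secondary extinctions: 7.

7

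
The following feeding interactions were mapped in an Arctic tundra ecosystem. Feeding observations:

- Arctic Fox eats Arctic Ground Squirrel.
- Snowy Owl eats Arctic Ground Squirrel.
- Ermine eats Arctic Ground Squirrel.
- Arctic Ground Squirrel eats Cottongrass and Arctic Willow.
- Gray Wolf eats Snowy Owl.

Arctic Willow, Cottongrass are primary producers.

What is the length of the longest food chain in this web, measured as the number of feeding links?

One longest chain: Arctic Willow → Arctic Ground Squirrel → Snowy Owl → Gray Wolf.
It has 4 species and 3 links.

3 links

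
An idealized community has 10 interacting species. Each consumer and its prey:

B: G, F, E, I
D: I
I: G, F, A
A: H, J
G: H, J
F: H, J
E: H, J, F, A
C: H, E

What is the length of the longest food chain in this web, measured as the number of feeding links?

One longest chain: H → F → E → C.
It has 4 species and 3 links.

3 links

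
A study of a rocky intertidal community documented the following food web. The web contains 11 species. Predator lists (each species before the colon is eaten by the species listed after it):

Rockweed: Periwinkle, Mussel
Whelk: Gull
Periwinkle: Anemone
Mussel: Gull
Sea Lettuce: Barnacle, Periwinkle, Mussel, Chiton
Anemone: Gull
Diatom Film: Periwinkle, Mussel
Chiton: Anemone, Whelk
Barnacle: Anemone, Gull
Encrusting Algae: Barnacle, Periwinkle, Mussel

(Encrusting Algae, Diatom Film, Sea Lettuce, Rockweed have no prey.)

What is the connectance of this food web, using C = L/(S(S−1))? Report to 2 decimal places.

C = 0.17

The web has S = 11 species and L = 19 feeding links.
C = L / (S(S−1)) = 19 / 110 = 0.1727 ≈ 0.17.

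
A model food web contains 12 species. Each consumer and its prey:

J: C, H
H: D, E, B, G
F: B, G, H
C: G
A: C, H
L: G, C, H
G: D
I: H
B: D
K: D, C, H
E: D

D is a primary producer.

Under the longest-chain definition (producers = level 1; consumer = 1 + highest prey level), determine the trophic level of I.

D is a producer → level 1.
E eats D → level 2.
H eats E (level 2); other prey at levels: D 1, B 2, G 2 → level 3.
I eats H → level 4.

Trophic level 4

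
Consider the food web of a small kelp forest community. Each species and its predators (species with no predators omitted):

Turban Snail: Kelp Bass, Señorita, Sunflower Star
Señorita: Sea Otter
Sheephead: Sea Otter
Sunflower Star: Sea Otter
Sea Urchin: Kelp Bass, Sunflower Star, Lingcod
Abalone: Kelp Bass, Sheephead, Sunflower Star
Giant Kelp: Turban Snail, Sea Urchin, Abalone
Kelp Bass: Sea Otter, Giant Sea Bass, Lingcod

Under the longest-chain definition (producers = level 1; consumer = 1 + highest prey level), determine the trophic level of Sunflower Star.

Giant Kelp is a producer → level 1.
Turban Snail eats Giant Kelp → level 2.
Sunflower Star eats Turban Snail (level 2); other prey at levels: Sea Urchin 2, Abalone 2 → level 3.

Trophic level 3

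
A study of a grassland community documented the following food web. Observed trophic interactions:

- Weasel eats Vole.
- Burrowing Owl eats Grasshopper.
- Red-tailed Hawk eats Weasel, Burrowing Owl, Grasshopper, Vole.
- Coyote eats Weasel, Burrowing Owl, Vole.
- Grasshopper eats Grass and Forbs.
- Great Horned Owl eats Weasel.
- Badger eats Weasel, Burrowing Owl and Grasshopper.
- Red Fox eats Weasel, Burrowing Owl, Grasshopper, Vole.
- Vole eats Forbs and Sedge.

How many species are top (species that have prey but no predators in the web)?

Top species (has prey, but nothing eats it): Red-tailed Hawk, Badger, Red Fox, Great Horned Owl, Coyote.
Count: 5.

5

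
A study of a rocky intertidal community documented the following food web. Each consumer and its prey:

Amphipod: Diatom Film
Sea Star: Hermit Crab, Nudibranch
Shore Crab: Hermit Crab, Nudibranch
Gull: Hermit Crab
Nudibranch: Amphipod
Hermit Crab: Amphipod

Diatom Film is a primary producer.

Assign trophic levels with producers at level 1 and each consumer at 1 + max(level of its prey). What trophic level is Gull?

Diatom Film is a producer → level 1.
Amphipod eats Diatom Film → level 2.
Hermit Crab eats Amphipod → level 3.
Gull eats Hermit Crab → level 4.

Trophic level 4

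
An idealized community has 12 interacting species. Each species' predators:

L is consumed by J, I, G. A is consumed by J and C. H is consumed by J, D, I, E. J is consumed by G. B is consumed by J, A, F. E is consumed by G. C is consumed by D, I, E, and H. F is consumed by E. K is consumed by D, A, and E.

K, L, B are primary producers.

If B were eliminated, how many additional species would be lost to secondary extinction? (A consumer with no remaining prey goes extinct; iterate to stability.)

1

Remove B.
Round 1: F (all prey gone) → extinct.
No further losses. Total secondary extinctions: 1.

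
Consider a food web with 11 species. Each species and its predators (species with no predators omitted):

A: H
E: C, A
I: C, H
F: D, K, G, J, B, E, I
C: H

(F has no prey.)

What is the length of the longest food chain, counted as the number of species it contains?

One longest chain: F → E → C → H.
It has 4 species and 3 links.

4 species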